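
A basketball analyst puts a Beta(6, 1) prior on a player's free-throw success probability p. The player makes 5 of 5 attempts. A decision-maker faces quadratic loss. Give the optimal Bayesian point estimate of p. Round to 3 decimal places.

Posterior: Beta(6+5, 1+0) = Beta(11, 1).
Since β = 1 ≤ 1 and α > 1, the Beta density is monotone increasing on [0,1]; the mode is at 1.
Mean = 11/(11+1) = 0.917.
Quadratic loss ⇒ the optimal estimator is the posterior mean.

0.917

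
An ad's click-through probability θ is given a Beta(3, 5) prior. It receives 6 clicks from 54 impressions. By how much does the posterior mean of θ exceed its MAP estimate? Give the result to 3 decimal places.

0.012

Posterior: Beta(3+6, 5+48) = Beta(9, 53).
Mode = (9−1)/(9+53−2) = 8/60 = 0.133.
Mean = 9/(9+53) = 9/62 = 0.145.
Difference = 0.145 − 0.133 = 0.012.
The posterior is right-skewed, so the mean exceeds the mode.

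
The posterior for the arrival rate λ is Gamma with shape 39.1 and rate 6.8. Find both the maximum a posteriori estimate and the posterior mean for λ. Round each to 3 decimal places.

Mode = (α−1)/β = 38.1/6.8 = 5.603.
Mean = α/β = 39.1/6.8 = 5.750.

maximum a posteriori estimate = 5.603, posterior mean = 5.750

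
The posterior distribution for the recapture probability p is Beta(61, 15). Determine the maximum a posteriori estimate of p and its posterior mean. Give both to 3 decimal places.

Mode = (61−1)/(61+15−2) = 60/74 = 0.811.
Mean = 61/(61+15) = 61/76 = 0.803.

maximum a posteriori estimate = 0.811, posterior mean = 0.803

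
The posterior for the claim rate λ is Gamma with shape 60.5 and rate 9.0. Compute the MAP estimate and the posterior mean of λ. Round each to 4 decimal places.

Mode = (α−1)/β = 59.5/9.0 = 6.6111.
Mean = α/β = 60.5/9.0 = 6.7222.

MAP = 6.6111, posterior mean = 6.7222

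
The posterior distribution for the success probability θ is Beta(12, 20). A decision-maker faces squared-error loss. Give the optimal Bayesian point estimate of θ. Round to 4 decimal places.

Mode = (12−1)/(12+20−2) = 11/30 = 0.3667.
Mean = 12/(12+20) = 12/32 = 0.3750.
Squared-error loss ⇒ the optimal estimator is the posterior mean.

0.3750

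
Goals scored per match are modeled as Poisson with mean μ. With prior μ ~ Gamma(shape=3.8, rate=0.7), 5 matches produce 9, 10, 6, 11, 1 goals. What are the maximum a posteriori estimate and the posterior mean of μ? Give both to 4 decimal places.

Σ counts = 37. Posterior: Gamma(shape = 3.8+37 = 40.8, rate = 0.7+5 = 5.7).
Mode = (α−1)/β = 39.8/5.7 = 6.9825.
Mean = α/β = 40.8/5.7 = 7.1579.
The posterior is right-skewed, so the mean exceeds the mode.

maximum a posteriori estimate = 6.9825, posterior mean = 7.1579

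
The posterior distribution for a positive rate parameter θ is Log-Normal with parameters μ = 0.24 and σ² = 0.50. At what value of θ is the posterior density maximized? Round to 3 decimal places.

Mode = exp(μ − σ²) = exp(-0.26) = 0.771.
Mean = exp(μ + σ²/2) = exp(0.490) = 1.632.
This is the posterior mode — the MAP estimate.

0.771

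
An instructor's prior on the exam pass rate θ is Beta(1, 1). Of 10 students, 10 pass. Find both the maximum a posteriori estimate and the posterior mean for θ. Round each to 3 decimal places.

Posterior: Beta(1+10, 1+0) = Beta(11, 1).
Since β = 1 ≤ 1 and α > 1, the Beta density is monotone increasing on [0,1]; the mode is at 1.
Mean = 11/(11+1) = 0.917.

MAP = 1.000, posterior mean = 0.917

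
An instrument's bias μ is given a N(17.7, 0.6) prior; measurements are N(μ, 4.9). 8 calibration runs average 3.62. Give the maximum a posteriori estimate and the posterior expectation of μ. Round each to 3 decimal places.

MAP = 10.733, posterior mean = 10.733

Posterior for μ is Normal. Precision-weighted mean: (1/0.6·17.7 + 8/4.9·3.62) / (1/0.6 + 8/4.9) = 10.733.
A Normal posterior is symmetric, so mode = mean.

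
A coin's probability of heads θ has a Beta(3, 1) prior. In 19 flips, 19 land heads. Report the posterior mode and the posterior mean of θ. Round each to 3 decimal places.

Posterior: Beta(3+19, 1+0) = Beta(22, 1).
Since β = 1 ≤ 1 and α > 1, the Beta density is monotone increasing on [0,1]; the mode is at 1.
Mean = 22/(22+1) = 0.957.

MAP = 1.000; posterior mean = 0.957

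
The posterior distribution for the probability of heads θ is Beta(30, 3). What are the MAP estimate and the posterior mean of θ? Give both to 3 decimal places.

MAP = 0.935, posterior mean = 0.909

Mode = (30−1)/(30+3−2) = 29/31 = 0.935.
Mean = 30/(30+3) = 30/33 = 0.909.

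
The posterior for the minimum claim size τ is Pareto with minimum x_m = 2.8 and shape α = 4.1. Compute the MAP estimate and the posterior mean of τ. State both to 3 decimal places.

MAP = 2.800; posterior mean = 3.703

The Pareto density is strictly decreasing on [x_m, ∞), so the mode is x_m = 2.800.
Mean = α·x_m/(α−1) = 4.1·2.8/3.1 = 3.703.
The posterior is right-skewed, so the mean exceeds the mode.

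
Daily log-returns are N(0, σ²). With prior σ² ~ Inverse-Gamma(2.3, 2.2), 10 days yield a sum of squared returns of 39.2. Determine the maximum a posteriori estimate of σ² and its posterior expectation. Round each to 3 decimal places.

Posterior: Inverse-Gamma(shape = 2.3+10/2 = 7.3, scale = 2.2+39.2/2 = 21.8).
Mode = β/(α+1) = 21.8/8.3 = 2.627.
Mean = β/(α−1) = 21.8/6.3 = 3.460.

MAP: 2.627. Posterior mean: 3.460.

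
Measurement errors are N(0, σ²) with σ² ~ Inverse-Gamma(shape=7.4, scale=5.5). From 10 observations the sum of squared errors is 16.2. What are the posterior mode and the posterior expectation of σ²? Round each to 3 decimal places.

σ²_MAP = 1.015, E[σ²|data] = 1.193

Posterior: Inverse-Gamma(shape = 7.4+10/2 = 12.4, scale = 5.5+16.2/2 = 13.6).
Mode = β/(α+1) = 13.6/13.4 = 1.015.
Mean = β/(α−1) = 13.6/11.4 = 1.193.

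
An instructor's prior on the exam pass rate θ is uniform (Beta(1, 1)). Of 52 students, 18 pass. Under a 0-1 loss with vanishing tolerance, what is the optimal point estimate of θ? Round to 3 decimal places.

0.346

Posterior: Beta(1+18, 1+34) = Beta(19, 35).
Mode = (19−1)/(19+35−2) = 18/52 = 0.346.
Mean = 19/(19+35) = 19/54 = 0.352.
This is the posterior mode — the MAP estimate.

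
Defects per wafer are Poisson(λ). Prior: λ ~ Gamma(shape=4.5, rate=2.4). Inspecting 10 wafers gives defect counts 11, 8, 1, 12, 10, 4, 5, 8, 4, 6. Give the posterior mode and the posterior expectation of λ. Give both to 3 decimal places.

Σ counts = 69. Posterior: Gamma(shape = 4.5+69 = 73.5, rate = 2.4+10 = 12.4).
Mode = (α−1)/β = 72.5/12.4 = 5.847.
Mean = α/β = 73.5/12.4 = 5.927.
The posterior is right-skewed, so the mean exceeds the mode.

MAP = 5.847; posterior mean = 5.927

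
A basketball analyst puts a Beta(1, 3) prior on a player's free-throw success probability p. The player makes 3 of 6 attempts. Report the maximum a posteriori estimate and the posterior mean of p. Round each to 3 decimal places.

maximum a posteriori estimate = 0.375, posterior mean = 0.400

Posterior: Beta(1+3, 3+3) = Beta(4, 6).
Mode = (4−1)/(4+6−2) = 3/8 = 0.375.
Mean = 4/(4+6) = 4/10 = 0.400.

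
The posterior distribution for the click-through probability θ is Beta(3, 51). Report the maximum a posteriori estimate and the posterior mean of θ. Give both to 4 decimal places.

Mode = (3−1)/(3+51−2) = 2/52 = 0.0385.
Mean = 3/(3+51) = 3/54 = 0.0556.

maximum a posteriori estimate = 0.0385, posterior mean = 0.0556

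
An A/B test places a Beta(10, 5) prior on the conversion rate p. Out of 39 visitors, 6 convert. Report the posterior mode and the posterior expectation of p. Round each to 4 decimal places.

Posterior: Beta(10+6, 5+33) = Beta(16, 38).
Mode = (16−1)/(16+38−2) = 15/52 = 0.2885.
Mean = 16/(16+38) = 16/54 = 0.2963.
Right-skewed posterior ⇒ mode < mean.

MAP = 0.2885; posterior mean = 0.2963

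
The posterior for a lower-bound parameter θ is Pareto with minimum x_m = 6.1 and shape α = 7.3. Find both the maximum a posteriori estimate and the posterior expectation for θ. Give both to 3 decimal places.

MAP = 6.100; posterior mean = 7.068

The Pareto density is strictly decreasing on [x_m, ∞), so the mode is x_m = 6.100.
Mean = α·x_m/(α−1) = 7.3·6.1/6.3 = 7.068.
The mean is pulled above the mode by the posterior's right skew.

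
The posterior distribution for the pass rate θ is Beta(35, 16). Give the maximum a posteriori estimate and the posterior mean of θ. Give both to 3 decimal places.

Mode = (35−1)/(35+16−2) = 34/49 = 0.694.
Mean = 35/(35+16) = 35/51 = 0.686.
The mean is pulled below the mode by the posterior's left skew.

MAP = 0.694; posterior mean = 0.686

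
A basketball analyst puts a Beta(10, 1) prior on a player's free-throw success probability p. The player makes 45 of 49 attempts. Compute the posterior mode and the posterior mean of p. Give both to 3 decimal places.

Posterior: Beta(10+45, 1+4) = Beta(55, 5).
Mode = (55−1)/(55+5−2) = 54/58 = 0.931.
Mean = 55/(55+5) = 55/60 = 0.917.
The posterior is left-skewed, so the mode exceeds the mean.

MAP: 0.931. Posterior mean: 0.917.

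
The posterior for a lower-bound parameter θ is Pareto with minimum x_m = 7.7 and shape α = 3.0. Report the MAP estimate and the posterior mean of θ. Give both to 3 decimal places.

MAP = 7.700, posterior mean = 11.550

The Pareto density is strictly decreasing on [x_m, ∞), so the mode is x_m = 7.700.
Mean = α·x_m/(α−1) = 3.0·7.7/2.0 = 11.550.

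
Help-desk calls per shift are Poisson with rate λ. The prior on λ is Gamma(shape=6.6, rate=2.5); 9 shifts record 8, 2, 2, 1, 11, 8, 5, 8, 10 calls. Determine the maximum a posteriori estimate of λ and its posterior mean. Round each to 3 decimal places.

Σ counts = 55. Posterior: Gamma(shape = 6.6+55 = 61.6, rate = 2.5+9 = 11.5).
Mode = (α−1)/β = 60.6/11.5 = 5.270.
Mean = α/β = 61.6/11.5 = 5.357.
The posterior is right-skewed, so the mean exceeds the mode.

λ_MAP = 5.270, E[λ|data] = 5.357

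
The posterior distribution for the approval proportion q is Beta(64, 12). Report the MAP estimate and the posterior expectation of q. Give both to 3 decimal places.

Mode = (64−1)/(64+12−2) = 63/74 = 0.851.
Mean = 64/(64+12) = 64/76 = 0.842.
Mode > mean: the posterior has a left tail.

q_MAP = 0.851, E[q|data] = 0.842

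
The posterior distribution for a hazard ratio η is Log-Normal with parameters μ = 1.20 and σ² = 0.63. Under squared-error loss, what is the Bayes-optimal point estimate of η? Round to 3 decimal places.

4.549

Mode = exp(μ − σ²) = exp(0.57) = 1.768.
Mean = exp(μ + σ²/2) = exp(1.515) = 4.549.
Squared-error loss ⇒ the optimal estimator is the posterior mean.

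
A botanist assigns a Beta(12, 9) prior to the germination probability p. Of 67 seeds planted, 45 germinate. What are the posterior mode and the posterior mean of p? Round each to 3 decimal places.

Posterior: Beta(12+45, 9+22) = Beta(57, 31).
Mode = (57−1)/(57+31−2) = 56/86 = 0.651.
Mean = 57/(57+31) = 57/88 = 0.648.

p_MAP = 0.651, E[p|data] = 0.648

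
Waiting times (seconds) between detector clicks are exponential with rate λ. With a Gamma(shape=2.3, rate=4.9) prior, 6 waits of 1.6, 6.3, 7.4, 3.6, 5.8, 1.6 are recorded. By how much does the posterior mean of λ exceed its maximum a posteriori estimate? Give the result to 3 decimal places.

Σ times = 26.3. Posterior: Gamma(shape = 2.3+6 = 8.3, rate = 4.9+26.3 = 31.2).
Mode = (α−1)/β = 7.3/31.2 = 0.234.
Mean = α/β = 8.3/31.2 = 0.266.
Difference = 0.266 − 0.234 = 0.032.

0.032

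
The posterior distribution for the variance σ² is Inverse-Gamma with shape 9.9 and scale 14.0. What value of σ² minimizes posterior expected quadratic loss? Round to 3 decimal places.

1.573

Mode = β/(α+1) = 14.0/10.9 = 1.284.
Mean = β/(α−1) = 14.0/8.9 = 1.573.
Quadratic loss ⇒ the optimal estimator is the posterior mean.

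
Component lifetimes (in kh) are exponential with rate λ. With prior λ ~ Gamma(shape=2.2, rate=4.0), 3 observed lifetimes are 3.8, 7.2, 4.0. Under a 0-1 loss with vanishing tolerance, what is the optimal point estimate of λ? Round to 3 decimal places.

0.221

Σ times = 15.0. Posterior: Gamma(shape = 2.2+3 = 5.2, rate = 4.0+15.0 = 19.0).
Mode = (α−1)/β = 4.2/19.0 = 0.221.
Mean = α/β = 5.2/19.0 = 0.274.
This is the posterior mode — the MAP estimate.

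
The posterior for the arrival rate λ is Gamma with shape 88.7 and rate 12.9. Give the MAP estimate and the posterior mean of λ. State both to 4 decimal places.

Mode = (α−1)/β = 87.7/12.9 = 6.7984.
Mean = α/β = 88.7/12.9 = 6.8760.

MAP: 6.7984. Posterior mean: 6.8760.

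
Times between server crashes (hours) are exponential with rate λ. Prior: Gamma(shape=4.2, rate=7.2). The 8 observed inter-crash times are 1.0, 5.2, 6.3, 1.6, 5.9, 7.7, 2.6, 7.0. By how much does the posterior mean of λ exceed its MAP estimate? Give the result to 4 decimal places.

0.0225

Σ times = 37.3. Posterior: Gamma(shape = 4.2+8 = 12.2, rate = 7.2+37.3 = 44.5).
Mode = (α−1)/β = 11.2/44.5 = 0.2517.
Mean = α/β = 12.2/44.5 = 0.2742.
Difference = 0.2742 − 0.2517 = 0.0225.
Mean > mode: the posterior has a right tail.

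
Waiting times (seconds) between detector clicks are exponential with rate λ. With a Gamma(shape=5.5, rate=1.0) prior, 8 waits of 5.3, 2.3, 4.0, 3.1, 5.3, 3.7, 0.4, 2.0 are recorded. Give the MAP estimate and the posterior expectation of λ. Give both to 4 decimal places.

Σ times = 26.1. Posterior: Gamma(shape = 5.5+8 = 13.5, rate = 1.0+26.1 = 27.1).
Mode = (α−1)/β = 12.5/27.1 = 0.4613.
Mean = α/β = 13.5/27.1 = 0.4982.

λ_MAP = 0.4613, E[λ|data] = 0.4982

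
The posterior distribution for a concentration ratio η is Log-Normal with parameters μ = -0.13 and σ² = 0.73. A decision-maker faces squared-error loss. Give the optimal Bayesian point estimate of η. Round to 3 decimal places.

Mode = exp(μ − σ²) = exp(-0.86) = 0.423.
Mean = exp(μ + σ²/2) = exp(0.235) = 1.265.
Squared-error loss ⇒ the optimal estimator is the posterior mean.

1.265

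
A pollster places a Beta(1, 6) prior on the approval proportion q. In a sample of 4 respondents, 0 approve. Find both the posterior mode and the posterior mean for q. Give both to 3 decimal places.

posterior mode = 0.000, posterior mean = 0.091

Posterior: Beta(1+0, 6+4) = Beta(1, 10).
Since α = 1 ≤ 1 and β > 1, the Beta density is monotone decreasing on [0,1]; the mode is at 0.
Mean = 1/(1+10) = 0.091.
Right-skewed posterior ⇒ mode < mean.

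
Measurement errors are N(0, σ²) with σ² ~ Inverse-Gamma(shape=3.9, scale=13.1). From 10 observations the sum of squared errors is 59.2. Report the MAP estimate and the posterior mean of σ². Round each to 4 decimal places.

Posterior: Inverse-Gamma(shape = 3.9+10/2 = 8.9, scale = 13.1+59.2/2 = 42.7).
Mode = β/(α+1) = 42.7/9.9 = 4.3131.
Mean = β/(α−1) = 42.7/7.9 = 5.4051.

MAP: 4.3131. Posterior mean: 5.4051.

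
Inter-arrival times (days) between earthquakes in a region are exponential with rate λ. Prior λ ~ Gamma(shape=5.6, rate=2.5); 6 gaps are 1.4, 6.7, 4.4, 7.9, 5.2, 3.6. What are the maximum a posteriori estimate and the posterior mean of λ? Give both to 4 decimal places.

Σ times = 29.2. Posterior: Gamma(shape = 5.6+6 = 11.6, rate = 2.5+29.2 = 31.7).
Mode = (α−1)/β = 10.6/31.7 = 0.3344.
Mean = α/β = 11.6/31.7 = 0.3659.

MAP: 0.3344. Posterior mean: 0.3659.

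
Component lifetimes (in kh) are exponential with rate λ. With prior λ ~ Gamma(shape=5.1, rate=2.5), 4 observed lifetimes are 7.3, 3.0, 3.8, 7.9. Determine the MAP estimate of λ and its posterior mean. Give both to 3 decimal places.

Σ times = 22.0. Posterior: Gamma(shape = 5.1+4 = 9.1, rate = 2.5+22.0 = 24.5).
Mode = (α−1)/β = 8.1/24.5 = 0.331.
Mean = α/β = 9.1/24.5 = 0.371.

MAP estimate = 0.331, posterior mean = 0.371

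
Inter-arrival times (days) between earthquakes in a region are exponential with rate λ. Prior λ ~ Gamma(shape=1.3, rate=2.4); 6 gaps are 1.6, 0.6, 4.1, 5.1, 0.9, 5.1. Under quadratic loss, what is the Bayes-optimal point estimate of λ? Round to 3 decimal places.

Σ times = 17.4. Posterior: Gamma(shape = 1.3+6 = 7.3, rate = 2.4+17.4 = 19.8).
Mode = (α−1)/β = 6.3/19.8 = 0.318.
Mean = α/β = 7.3/19.8 = 0.369.
Quadratic loss ⇒ the optimal estimator is the posterior mean.

0.369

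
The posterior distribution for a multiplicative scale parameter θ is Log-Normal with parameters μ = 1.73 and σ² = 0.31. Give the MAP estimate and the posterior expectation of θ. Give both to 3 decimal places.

MAP = 4.137, posterior mean = 6.586

Mode = exp(μ − σ²) = exp(1.42) = 4.137.
Mean = exp(μ + σ²/2) = exp(1.885) = 6.586.
The posterior is right-skewed, so the mean exceeds the mode.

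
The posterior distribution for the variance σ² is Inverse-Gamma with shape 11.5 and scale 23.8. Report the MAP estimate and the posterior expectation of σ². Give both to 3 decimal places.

σ²_MAP = 1.904, E[σ²|data] = 2.267

Mode = β/(α+1) = 23.8/12.5 = 1.904.
Mean = β/(α−1) = 23.8/10.5 = 2.267.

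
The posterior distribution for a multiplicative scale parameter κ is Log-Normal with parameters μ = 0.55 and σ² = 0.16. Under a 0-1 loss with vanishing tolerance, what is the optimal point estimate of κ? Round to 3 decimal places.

1.477

Mode = exp(μ − σ²) = exp(0.39) = 1.477.
Mean = exp(μ + σ²/2) = exp(0.630) = 1.878.
This is the posterior mode — the MAP estimate.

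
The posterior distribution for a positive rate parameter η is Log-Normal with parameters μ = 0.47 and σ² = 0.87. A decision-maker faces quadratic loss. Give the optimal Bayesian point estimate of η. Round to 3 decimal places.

Mode = exp(μ − σ²) = exp(-0.40) = 0.670.
Mean = exp(μ + σ²/2) = exp(0.905) = 2.472.
Quadratic loss ⇒ the optimal estimator is the posterior mean.

2.472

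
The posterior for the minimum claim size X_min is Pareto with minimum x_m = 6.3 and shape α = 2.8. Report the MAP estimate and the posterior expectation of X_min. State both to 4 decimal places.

The Pareto density is strictly decreasing on [x_m, ∞), so the mode is x_m = 6.3000.
Mean = α·x_m/(α−1) = 2.8·6.3/1.8 = 9.8000.

X_min_MAP = 6.3000, E[X_min|data] = 9.8000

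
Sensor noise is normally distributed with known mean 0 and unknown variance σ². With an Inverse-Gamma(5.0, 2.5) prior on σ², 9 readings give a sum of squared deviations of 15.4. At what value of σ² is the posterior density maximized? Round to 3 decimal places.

0.971

Posterior: Inverse-Gamma(shape = 5.0+9/2 = 9.5, scale = 2.5+15.4/2 = 10.2).
Mode = β/(α+1) = 10.2/10.5 = 0.971.
Mean = β/(α−1) = 10.2/8.5 = 1.200.
This is the posterior mode — the MAP estimate.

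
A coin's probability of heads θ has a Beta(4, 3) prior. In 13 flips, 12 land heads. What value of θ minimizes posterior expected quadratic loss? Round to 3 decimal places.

Posterior: Beta(4+12, 3+1) = Beta(16, 4).
Mode = (16−1)/(16+4−2) = 15/18 = 0.833.
Mean = 16/(16+4) = 16/20 = 0.800.
Quadratic loss ⇒ the optimal estimator is the posterior mean.

0.800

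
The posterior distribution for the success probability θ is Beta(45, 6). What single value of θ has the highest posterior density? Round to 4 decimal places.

Mode = (45−1)/(45+6−2) = 44/49 = 0.8980.
Mean = 45/(45+6) = 45/51 = 0.8824.
This is the posterior mode — the MAP estimate.

0.8980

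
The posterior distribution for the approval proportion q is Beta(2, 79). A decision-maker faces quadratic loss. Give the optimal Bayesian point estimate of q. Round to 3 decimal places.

Mode = (2−1)/(2+79−2) = 1/79 = 0.013.
Mean = 2/(2+79) = 2/81 = 0.025.
Quadratic loss ⇒ the optimal estimator is the posterior mean.

0.025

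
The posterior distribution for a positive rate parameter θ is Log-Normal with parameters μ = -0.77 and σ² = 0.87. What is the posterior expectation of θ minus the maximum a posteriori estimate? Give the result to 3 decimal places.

Mode = exp(μ − σ²) = exp(-1.64) = 0.194.
Mean = exp(μ + σ²/2) = exp(-0.335) = 0.715.
Difference = 0.715 − 0.194 = 0.521.

0.521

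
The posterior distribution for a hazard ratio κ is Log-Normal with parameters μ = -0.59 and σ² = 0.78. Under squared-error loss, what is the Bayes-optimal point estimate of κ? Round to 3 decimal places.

Mode = exp(μ − σ²) = exp(-1.37) = 0.254.
Mean = exp(μ + σ²/2) = exp(-0.200) = 0.819.
Squared-error loss ⇒ the optimal estimator is the posterior mean.

0.819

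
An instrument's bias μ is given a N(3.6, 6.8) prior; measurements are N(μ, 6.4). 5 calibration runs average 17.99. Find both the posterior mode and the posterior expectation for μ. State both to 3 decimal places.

MAP: 15.710. Posterior mean: 15.710.

Posterior for μ is Normal. Precision-weighted mean: (1/6.8·3.6 + 5/6.4·17.99) / (1/6.8 + 5/6.4) = 15.710.
A Normal posterior is symmetric, so mode = mean.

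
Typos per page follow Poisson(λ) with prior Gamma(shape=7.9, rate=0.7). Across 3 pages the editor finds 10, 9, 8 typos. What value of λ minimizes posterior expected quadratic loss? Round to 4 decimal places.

Σ counts = 27. Posterior: Gamma(shape = 7.9+27 = 34.9, rate = 0.7+3 = 3.7).
Mode = (α−1)/β = 33.9/3.7 = 9.1622.
Mean = α/β = 34.9/3.7 = 9.4324.
Quadratic loss ⇒ the optimal estimator is the posterior mean.

9.4324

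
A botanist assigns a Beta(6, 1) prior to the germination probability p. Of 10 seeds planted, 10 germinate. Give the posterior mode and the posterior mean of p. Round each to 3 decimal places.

Posterior: Beta(6+10, 1+0) = Beta(16, 1).
Since β = 1 ≤ 1 and α > 1, the Beta density is monotone increasing on [0,1]; the mode is at 1.
Mean = 16/(16+1) = 0.941.

MAP: 1.000. Posterior mean: 0.941.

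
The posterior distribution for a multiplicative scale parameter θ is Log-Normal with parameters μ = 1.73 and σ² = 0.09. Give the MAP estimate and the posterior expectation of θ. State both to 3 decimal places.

θ_MAP = 5.155, E[θ|data] = 5.900

Mode = exp(μ − σ²) = exp(1.64) = 5.155.
Mean = exp(μ + σ²/2) = exp(1.775) = 5.900.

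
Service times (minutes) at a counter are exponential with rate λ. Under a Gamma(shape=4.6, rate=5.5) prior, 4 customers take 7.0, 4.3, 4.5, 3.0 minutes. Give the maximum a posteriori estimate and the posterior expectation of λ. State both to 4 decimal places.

Σ times = 18.8. Posterior: Gamma(shape = 4.6+4 = 8.6, rate = 5.5+18.8 = 24.3).
Mode = (α−1)/β = 7.6/24.3 = 0.3128.
Mean = α/β = 8.6/24.3 = 0.3539.

MAP = 0.3128, posterior mean = 0.3539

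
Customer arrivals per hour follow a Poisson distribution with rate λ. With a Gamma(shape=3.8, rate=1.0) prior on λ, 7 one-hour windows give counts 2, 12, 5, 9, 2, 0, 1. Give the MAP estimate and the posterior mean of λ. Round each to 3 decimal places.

MAP = 4.225; posterior mean = 4.350

Σ counts = 31. Posterior: Gamma(shape = 3.8+31 = 34.8, rate = 1.0+7 = 8.0).
Mode = (α−1)/β = 33.8/8.0 = 4.225.
Mean = α/β = 34.8/8.0 = 4.350.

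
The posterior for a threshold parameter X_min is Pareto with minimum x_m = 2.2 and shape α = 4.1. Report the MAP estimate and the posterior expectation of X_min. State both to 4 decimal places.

The Pareto density is strictly decreasing on [x_m, ∞), so the mode is x_m = 2.2000.
Mean = α·x_m/(α−1) = 4.1·2.2/3.1 = 2.9097.
Right-skewed posterior ⇒ mode < mean.

MAP = 2.2000, posterior mean = 2.9097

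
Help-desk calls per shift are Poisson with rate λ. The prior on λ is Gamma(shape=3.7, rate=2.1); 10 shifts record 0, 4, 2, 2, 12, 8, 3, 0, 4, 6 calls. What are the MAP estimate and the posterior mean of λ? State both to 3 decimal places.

Σ counts = 41. Posterior: Gamma(shape = 3.7+41 = 44.7, rate = 2.1+10 = 12.1).
Mode = (α−1)/β = 43.7/12.1 = 3.612.
Mean = α/β = 44.7/12.1 = 3.694.

MAP = 3.612; posterior mean = 3.694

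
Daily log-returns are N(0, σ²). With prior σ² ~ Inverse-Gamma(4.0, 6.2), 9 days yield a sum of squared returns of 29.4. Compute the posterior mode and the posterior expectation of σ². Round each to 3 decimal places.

Posterior: Inverse-Gamma(shape = 4.0+9/2 = 8.5, scale = 6.2+29.4/2 = 20.9).
Mode = β/(α+1) = 20.9/9.5 = 2.200.
Mean = β/(α−1) = 20.9/7.5 = 2.787.
The posterior is right-skewed, so the mean exceeds the mode.

MAP: 2.200. Posterior mean: 2.787.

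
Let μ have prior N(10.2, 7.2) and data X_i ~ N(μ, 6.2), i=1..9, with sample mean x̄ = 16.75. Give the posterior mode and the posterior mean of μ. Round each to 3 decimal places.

Posterior for μ is Normal. Precision-weighted mean: (1/7.2·10.2 + 9/6.2·16.75) / (1/7.2 + 9/6.2) = 16.178.
A Normal posterior is symmetric, so mode = mean.

MAP = 16.178, posterior mean = 16.178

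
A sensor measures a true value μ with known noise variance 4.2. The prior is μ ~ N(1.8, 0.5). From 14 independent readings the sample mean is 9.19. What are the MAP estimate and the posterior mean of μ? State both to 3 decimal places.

μ_MAP = 6.419, E[μ|data] = 6.419

Posterior for μ is Normal. Precision-weighted mean: (1/0.5·1.8 + 14/4.2·9.19) / (1/0.5 + 14/4.2) = 6.419.
A Normal posterior is symmetric, so mode = mean.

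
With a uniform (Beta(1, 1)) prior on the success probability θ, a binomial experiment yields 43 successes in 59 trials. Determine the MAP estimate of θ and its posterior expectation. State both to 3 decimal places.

MAP = 0.729; posterior mean = 0.721

Posterior: Beta(1+43, 1+16) = Beta(44, 17).
Mode = (44−1)/(44+17−2) = 43/59 = 0.729.
Mean = 44/(44+17) = 44/61 = 0.721.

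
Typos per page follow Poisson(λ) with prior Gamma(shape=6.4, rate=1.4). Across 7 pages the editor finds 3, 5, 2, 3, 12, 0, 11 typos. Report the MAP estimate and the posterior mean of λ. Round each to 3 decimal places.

MAP = 4.929, posterior mean = 5.048

Σ counts = 36. Posterior: Gamma(shape = 6.4+36 = 42.4, rate = 1.4+7 = 8.4).
Mode = (α−1)/β = 41.4/8.4 = 4.929.
Mean = α/β = 42.4/8.4 = 5.048.
Right-skewed posterior ⇒ mode < mean.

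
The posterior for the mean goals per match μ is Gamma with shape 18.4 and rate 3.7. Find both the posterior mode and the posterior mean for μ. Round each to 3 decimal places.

Mode = (α−1)/β = 17.4/3.7 = 4.703.
Mean = α/β = 18.4/3.7 = 4.973.
Right-skewed posterior ⇒ mode < mean.

μ_MAP = 4.703, E[μ|data] = 4.973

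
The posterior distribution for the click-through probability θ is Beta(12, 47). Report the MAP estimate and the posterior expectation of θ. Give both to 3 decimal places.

MAP = 0.193; posterior mean = 0.203

Mode = (12−1)/(12+47−2) = 11/57 = 0.193.
Mean = 12/(12+47) = 12/59 = 0.203.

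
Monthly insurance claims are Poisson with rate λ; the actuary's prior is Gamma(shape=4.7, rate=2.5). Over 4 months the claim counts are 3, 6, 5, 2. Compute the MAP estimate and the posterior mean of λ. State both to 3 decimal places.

λ_MAP = 3.031, E[λ|data] = 3.185

Σ counts = 16. Posterior: Gamma(shape = 4.7+16 = 20.7, rate = 2.5+4 = 6.5).
Mode = (α−1)/β = 19.7/6.5 = 3.031.
Mean = α/β = 20.7/6.5 = 3.185.
Mean > mode: the posterior has a right tail.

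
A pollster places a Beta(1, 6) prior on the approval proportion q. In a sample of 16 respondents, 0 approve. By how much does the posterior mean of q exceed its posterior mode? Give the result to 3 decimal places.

Posterior: Beta(1+0, 6+16) = Beta(1, 22).
Since α = 1 ≤ 1 and β > 1, the Beta density is monotone decreasing on [0,1]; the mode is at 0.
Mean = 1/(1+22) = 0.043.
Difference = 0.043 − 0.000 = 0.043.
Mean > mode: the posterior has a right tail.

0.043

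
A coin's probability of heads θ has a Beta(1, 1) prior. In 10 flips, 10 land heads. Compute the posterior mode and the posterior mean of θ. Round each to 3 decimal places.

posterior mode = 1.000, posterior mean = 0.917

Posterior: Beta(1+10, 1+0) = Beta(11, 1).
Since β = 1 ≤ 1 and α > 1, the Beta density is monotone increasing on [0,1]; the mode is at 1.
Mean = 11/(11+1) = 0.917.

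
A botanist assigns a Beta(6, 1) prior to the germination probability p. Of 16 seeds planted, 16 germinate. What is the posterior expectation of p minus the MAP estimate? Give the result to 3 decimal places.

Posterior: Beta(6+16, 1+0) = Beta(22, 1).
Since β = 1 ≤ 1 and α > 1, the Beta density is monotone increasing on [0,1]; the mode is at 1.
Mean = 22/(22+1) = 0.957.
Difference = 0.957 − 1.000 = -0.043.
The mean is pulled below the mode by the posterior's left skew.

-0.043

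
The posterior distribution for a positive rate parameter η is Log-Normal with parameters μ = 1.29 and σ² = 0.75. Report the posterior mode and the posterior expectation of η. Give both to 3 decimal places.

η_MAP = 1.716, E[η|data] = 5.286

Mode = exp(μ − σ²) = exp(0.54) = 1.716.
Mean = exp(μ + σ²/2) = exp(1.665) = 5.286.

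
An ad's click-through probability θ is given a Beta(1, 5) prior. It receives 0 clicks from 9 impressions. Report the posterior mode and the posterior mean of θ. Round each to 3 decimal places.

posterior mode = 0.000, posterior mean = 0.067

Posterior: Beta(1+0, 5+9) = Beta(1, 14).
Since α = 1 ≤ 1 and β > 1, the Beta density is monotone decreasing on [0,1]; the mode is at 0.
Mean = 1/(1+14) = 0.067.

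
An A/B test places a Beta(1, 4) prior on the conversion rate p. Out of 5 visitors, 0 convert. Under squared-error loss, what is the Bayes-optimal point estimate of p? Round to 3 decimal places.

0.100

Posterior: Beta(1+0, 4+5) = Beta(1, 9).
Since α = 1 ≤ 1 and β > 1, the Beta density is monotone decreasing on [0,1]; the mode is at 0.
Mean = 1/(1+9) = 0.100.
Squared-error loss ⇒ the optimal estimator is the posterior mean.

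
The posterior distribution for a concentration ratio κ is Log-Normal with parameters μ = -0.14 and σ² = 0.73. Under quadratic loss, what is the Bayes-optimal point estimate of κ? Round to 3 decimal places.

1.252

Mode = exp(μ − σ²) = exp(-0.87) = 0.419.
Mean = exp(μ + σ²/2) = exp(0.225) = 1.252.
Quadratic loss ⇒ the optimal estimator is the posterior mean.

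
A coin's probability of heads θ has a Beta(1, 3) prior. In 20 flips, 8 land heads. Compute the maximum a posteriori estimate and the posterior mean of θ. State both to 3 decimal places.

maximum a posteriori estimate = 0.364, posterior mean = 0.375

Posterior: Beta(1+8, 3+12) = Beta(9, 15).
Mode = (9−1)/(9+15−2) = 8/22 = 0.364.
Mean = 9/(9+15) = 9/24 = 0.375.
Right-skewed posterior ⇒ mode < mean.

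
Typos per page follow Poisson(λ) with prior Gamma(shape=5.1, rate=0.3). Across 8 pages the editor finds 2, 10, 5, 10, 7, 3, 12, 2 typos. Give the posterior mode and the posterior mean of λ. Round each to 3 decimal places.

MAP = 6.639, posterior mean = 6.759

Σ counts = 51. Posterior: Gamma(shape = 5.1+51 = 56.1, rate = 0.3+8 = 8.3).
Mode = (α−1)/β = 55.1/8.3 = 6.639.
Mean = α/β = 56.1/8.3 = 6.759.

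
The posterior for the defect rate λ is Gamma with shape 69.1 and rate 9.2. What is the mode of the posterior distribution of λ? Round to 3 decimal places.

7.402

Mode = (α−1)/β = 68.1/9.2 = 7.402.
Mean = α/β = 69.1/9.2 = 7.511.
This is the posterior mode — the MAP estimate.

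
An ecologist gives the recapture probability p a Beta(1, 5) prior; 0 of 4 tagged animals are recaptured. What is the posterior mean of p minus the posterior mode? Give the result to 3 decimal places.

Posterior: Beta(1+0, 5+4) = Beta(1, 9).
Since α = 1 ≤ 1 and β > 1, the Beta density is monotone decreasing on [0,1]; the mode is at 0.
Mean = 1/(1+9) = 0.100.
Difference = 0.100 − 0.000 = 0.100.

0.100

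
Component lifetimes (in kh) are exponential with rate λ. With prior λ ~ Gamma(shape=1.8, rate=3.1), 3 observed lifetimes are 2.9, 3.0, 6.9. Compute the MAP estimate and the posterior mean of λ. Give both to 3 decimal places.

MAP estimate = 0.239, posterior mean = 0.302

Σ times = 12.8. Posterior: Gamma(shape = 1.8+3 = 4.8, rate = 3.1+12.8 = 15.9).
Mode = (α−1)/β = 3.8/15.9 = 0.239.
Mean = α/β = 4.8/15.9 = 0.302.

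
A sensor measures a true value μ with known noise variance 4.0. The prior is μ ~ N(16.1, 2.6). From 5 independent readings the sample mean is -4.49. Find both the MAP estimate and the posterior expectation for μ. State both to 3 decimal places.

Posterior for μ is Normal. Precision-weighted mean: (1/2.6·16.1 + 5/4.0·-4.49) / (1/2.6 + 5/4.0) = 0.355.
A Normal posterior is symmetric, so mode = mean.

MAP: 0.355. Posterior mean: 0.355.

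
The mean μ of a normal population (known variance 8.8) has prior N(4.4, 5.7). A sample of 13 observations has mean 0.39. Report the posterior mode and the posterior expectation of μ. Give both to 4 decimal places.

MAP: 0.8157. Posterior mean: 0.8157.

Posterior for μ is Normal. Precision-weighted mean: (1/5.7·4.4 + 13/8.8·0.39) / (1/5.7 + 13/8.8) = 0.8157.
A Normal posterior is symmetric, so mode = mean.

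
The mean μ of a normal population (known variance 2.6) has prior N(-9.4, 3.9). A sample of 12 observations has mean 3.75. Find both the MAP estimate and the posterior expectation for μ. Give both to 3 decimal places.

MAP = 3.058; posterior mean = 3.058

Posterior for μ is Normal. Precision-weighted mean: (1/3.9·-9.4 + 12/2.6·3.75) / (1/3.9 + 12/2.6) = 3.058.
A Normal posterior is symmetric, so mode = mean.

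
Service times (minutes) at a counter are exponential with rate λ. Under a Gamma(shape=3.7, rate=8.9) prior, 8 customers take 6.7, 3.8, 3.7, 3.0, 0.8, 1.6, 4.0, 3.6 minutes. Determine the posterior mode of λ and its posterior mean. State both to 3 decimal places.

MAP: 0.296. Posterior mean: 0.324.

Σ times = 27.2. Posterior: Gamma(shape = 3.7+8 = 11.7, rate = 8.9+27.2 = 36.1).
Mode = (α−1)/β = 10.7/36.1 = 0.296.
Mean = α/β = 11.7/36.1 = 0.324.
The posterior is right-skewed, so the mean exceeds the mode.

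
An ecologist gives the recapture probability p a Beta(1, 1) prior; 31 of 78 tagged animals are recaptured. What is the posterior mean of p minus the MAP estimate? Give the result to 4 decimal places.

0.0026

Posterior: Beta(1+31, 1+47) = Beta(32, 48).
Mode = (32−1)/(32+48−2) = 31/78 = 0.3974.
With a flat prior the MAP equals the MLE, 31/78.
Mean = 32/(32+48) = 32/80 = 0.4000.
Difference = 0.4000 − 0.3974 = 0.0026.
The mean is pulled above the mode by the posterior's right skew.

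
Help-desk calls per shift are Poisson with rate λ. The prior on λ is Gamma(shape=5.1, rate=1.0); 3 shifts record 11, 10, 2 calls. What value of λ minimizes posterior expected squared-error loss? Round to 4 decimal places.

Σ counts = 23. Posterior: Gamma(shape = 5.1+23 = 28.1, rate = 1.0+3 = 4.0).
Mode = (α−1)/β = 27.1/4.0 = 6.7750.
Mean = α/β = 28.1/4.0 = 7.0250.
Squared-error loss ⇒ the optimal estimator is the posterior mean.

7.0250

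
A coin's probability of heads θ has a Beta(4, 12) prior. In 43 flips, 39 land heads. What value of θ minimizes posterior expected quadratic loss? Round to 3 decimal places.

Posterior: Beta(4+39, 12+4) = Beta(43, 16).
Mode = (43−1)/(43+16−2) = 42/57 = 0.737.
Mean = 43/(43+16) = 43/59 = 0.729.
Quadratic loss ⇒ the optimal estimator is the posterior mean.

0.729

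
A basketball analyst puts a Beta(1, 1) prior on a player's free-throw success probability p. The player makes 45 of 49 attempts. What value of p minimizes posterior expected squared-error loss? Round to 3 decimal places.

Posterior: Beta(1+45, 1+4) = Beta(46, 5).
Mode = (46−1)/(46+5−2) = 45/49 = 0.918.
Mean = 46/(46+5) = 46/51 = 0.902.
Squared-error loss ⇒ the optimal estimator is the posterior mean.

0.902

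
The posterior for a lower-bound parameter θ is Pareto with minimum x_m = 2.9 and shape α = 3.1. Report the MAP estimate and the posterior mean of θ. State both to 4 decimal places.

The Pareto density is strictly decreasing on [x_m, ∞), so the mode is x_m = 2.9000.
Mean = α·x_m/(α−1) = 3.1·2.9/2.1 = 4.2810.
Mean > mode: the posterior has a right tail.

MAP = 2.9000, posterior mean = 4.2810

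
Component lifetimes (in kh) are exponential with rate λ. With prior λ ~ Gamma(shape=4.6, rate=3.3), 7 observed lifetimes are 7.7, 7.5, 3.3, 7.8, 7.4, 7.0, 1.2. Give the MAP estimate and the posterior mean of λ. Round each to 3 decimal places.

λ_MAP = 0.235, E[λ|data] = 0.257

Σ times = 41.9. Posterior: Gamma(shape = 4.6+7 = 11.6, rate = 3.3+41.9 = 45.2).
Mode = (α−1)/β = 10.6/45.2 = 0.235.
Mean = α/β = 11.6/45.2 = 0.257.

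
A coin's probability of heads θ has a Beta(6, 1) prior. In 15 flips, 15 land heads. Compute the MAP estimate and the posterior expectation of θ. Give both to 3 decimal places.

MAP: 1.000. Posterior mean: 0.955.

Posterior: Beta(6+15, 1+0) = Beta(21, 1).
Since β = 1 ≤ 1 and α > 1, the Beta density is monotone increasing on [0,1]; the mode is at 1.
Mean = 21/(21+1) = 0.955.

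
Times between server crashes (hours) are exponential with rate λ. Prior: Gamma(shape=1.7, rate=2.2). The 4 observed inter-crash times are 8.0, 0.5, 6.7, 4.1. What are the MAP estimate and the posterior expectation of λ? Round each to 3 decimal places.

MAP estimate = 0.219, posterior expectation = 0.265

Σ times = 19.3. Posterior: Gamma(shape = 1.7+4 = 5.7, rate = 2.2+19.3 = 21.5).
Mode = (α−1)/β = 4.7/21.5 = 0.219.
Mean = α/β = 5.7/21.5 = 0.265.
Right-skewed posterior ⇒ mode < mean.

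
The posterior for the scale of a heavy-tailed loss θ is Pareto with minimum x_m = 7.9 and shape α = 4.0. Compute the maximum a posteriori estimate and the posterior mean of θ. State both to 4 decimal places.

The Pareto density is strictly decreasing on [x_m, ∞), so the mode is x_m = 7.9000.
Mean = α·x_m/(α−1) = 4.0·7.9/3.0 = 10.5333.

θ_MAP = 7.9000, E[θ|data] = 10.5333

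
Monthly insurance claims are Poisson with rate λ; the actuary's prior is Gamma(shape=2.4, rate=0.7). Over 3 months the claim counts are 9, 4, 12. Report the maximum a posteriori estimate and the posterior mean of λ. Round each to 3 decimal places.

maximum a posteriori estimate = 7.135, posterior mean = 7.405

Σ counts = 25. Posterior: Gamma(shape = 2.4+25 = 27.4, rate = 0.7+3 = 3.7).
Mode = (α−1)/β = 26.4/3.7 = 7.135.
Mean = α/β = 27.4/3.7 = 7.405.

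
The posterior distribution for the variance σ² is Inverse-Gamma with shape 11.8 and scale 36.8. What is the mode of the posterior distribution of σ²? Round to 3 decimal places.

Mode = β/(α+1) = 36.8/12.8 = 2.875.
Mean = β/(α−1) = 36.8/10.8 = 3.407.
This is the posterior mode — the MAP estimate.

2.875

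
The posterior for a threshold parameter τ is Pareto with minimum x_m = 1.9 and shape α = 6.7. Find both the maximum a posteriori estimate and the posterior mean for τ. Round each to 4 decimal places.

τ_MAP = 1.9000, E[τ|data] = 2.2333

The Pareto density is strictly decreasing on [x_m, ∞), so the mode is x_m = 1.9000.
Mean = α·x_m/(α−1) = 6.7·1.9/5.7 = 2.2333.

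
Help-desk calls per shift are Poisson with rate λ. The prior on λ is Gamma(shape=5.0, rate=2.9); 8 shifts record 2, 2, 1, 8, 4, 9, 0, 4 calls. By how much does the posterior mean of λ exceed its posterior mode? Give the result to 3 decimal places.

Σ counts = 30. Posterior: Gamma(shape = 5.0+30 = 35.0, rate = 2.9+8 = 10.9).
Mode = (α−1)/β = 34.0/10.9 = 3.119.
Mean = α/β = 35.0/10.9 = 3.211.
Difference = 3.211 − 3.119 = 0.092.

0.092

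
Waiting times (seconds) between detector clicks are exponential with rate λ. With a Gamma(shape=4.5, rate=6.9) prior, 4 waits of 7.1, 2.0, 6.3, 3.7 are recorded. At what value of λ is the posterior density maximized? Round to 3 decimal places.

0.288

Σ times = 19.1. Posterior: Gamma(shape = 4.5+4 = 8.5, rate = 6.9+19.1 = 26.0).
Mode = (α−1)/β = 7.5/26.0 = 0.288.
Mean = α/β = 8.5/26.0 = 0.327.
This is the posterior mode — the MAP estimate.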